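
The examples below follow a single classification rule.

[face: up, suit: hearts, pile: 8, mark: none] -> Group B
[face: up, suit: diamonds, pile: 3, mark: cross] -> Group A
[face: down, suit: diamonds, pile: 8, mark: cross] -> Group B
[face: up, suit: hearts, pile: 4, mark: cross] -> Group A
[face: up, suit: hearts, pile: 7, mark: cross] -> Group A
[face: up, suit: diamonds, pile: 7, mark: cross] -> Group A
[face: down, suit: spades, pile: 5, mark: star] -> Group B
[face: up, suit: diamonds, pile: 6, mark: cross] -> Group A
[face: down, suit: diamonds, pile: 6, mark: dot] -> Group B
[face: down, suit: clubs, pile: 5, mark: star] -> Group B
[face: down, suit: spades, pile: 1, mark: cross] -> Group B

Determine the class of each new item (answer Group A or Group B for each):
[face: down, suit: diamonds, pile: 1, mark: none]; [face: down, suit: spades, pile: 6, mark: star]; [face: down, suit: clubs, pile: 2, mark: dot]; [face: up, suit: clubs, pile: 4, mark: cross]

The distinguishing property — face is up AND mark is cross — holds for all the 'Group A' cases and none of the 'Group B' cases.
[face: down, suit: diamonds, pile: 1, mark: none]: face is down, mark is none — does not pass, so Group B.
[face: down, suit: spades, pile: 6, mark: star]: face is down, mark is star — does not pass, so Group B.
[face: down, suit: clubs, pile: 2, mark: dot]: face is down, mark is dot — does not pass, so Group B.
[face: up, suit: clubs, pile: 4, mark: cross]: face is up, mark is cross — fits, so Group A.

Group B, Group B, Group B, Group A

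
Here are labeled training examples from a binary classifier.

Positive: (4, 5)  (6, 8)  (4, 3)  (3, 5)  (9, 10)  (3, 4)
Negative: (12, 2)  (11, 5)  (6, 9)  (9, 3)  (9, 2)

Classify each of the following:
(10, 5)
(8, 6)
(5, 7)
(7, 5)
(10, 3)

Negative, Positive, Positive, Positive, Negative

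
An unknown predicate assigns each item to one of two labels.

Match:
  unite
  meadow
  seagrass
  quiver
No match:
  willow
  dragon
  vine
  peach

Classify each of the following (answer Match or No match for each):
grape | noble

No match, No match

The classifier is using: has ≥ 3 vowels.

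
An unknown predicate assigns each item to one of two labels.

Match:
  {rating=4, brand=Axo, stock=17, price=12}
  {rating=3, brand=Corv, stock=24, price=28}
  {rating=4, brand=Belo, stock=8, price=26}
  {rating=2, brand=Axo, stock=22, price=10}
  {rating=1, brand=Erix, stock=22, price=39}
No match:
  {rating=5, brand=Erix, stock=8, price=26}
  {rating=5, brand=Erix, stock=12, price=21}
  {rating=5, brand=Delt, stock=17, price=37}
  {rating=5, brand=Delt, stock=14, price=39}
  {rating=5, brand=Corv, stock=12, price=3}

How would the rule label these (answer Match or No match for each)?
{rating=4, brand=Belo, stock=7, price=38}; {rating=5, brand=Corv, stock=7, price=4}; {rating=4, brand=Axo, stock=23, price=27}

Match, No match, Match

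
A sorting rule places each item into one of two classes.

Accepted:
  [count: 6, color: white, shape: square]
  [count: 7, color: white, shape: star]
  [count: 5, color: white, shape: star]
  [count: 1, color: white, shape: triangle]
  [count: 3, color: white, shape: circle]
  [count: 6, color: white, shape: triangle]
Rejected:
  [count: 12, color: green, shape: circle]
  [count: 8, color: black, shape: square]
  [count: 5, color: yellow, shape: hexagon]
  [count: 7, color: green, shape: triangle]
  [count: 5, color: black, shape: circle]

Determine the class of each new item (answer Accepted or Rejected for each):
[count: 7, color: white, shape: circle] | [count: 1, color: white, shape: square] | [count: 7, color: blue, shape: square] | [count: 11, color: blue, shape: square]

Accepted, Accepted, Rejected, Rejected

Rule: color is white. This holds for each 'Accepted' example and fails for each 'Rejected' one.
Accepted: [count: 7, color: white, shape: circle], since color is white.
Accepted: [count: 1, color: white, shape: square], since color is white.
Rejected: [count: 7, color: blue, shape: square], since color is blue.
Rejected: [count: 11, color: blue, shape: square], since color is blue.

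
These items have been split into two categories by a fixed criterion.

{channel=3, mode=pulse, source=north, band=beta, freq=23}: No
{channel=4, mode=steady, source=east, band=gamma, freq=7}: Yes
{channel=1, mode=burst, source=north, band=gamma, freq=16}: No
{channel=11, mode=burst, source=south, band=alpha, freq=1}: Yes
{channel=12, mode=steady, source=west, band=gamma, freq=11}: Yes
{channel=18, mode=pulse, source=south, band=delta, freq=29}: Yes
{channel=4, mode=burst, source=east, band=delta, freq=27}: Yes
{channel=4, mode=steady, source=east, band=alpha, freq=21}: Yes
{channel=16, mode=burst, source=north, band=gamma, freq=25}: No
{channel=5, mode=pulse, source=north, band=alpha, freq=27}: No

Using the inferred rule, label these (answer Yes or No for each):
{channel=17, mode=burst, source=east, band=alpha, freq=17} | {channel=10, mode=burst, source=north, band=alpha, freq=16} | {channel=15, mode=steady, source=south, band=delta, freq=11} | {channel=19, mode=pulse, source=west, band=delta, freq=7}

Yes, No, Yes, Yes

Checking candidate rules against both groups, what survives is: source is not north.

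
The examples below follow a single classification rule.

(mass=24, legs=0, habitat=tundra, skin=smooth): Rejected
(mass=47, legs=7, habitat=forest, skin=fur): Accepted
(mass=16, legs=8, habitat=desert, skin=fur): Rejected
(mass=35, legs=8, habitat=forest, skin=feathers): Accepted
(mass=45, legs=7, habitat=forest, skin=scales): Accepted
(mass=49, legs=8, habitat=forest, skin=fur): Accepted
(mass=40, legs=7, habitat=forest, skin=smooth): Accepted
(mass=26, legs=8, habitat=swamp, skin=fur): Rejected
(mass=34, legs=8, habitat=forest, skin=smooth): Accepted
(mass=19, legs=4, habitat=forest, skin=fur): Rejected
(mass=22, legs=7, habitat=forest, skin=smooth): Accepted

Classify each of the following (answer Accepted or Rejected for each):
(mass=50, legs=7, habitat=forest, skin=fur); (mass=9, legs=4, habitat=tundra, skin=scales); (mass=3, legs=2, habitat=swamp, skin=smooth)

The rule appears to be: habitat is forest AND legs ≥ 7.
(mass=50, legs=7, habitat=forest, skin=fur): Accepted (habitat is forest, legs = 7). (mass=9, legs=4, habitat=tundra, skin=scales): Rejected (habitat is tundra, legs = 4). (mass=3, legs=2, habitat=swamp, skin=smooth): Rejected (habitat is swamp, legs = 2).

Accepted, Rejected, Rejected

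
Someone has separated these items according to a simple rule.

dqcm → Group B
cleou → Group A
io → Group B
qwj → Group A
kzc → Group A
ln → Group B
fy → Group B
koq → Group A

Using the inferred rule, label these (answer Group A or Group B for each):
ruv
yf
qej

Group A, Group B, Group A

The simplest hypothesis consistent with all the labels is: odd length.
Group A: ruv, since length 3.
Group B: yf, since length 2.
Group A: qej, since length 3.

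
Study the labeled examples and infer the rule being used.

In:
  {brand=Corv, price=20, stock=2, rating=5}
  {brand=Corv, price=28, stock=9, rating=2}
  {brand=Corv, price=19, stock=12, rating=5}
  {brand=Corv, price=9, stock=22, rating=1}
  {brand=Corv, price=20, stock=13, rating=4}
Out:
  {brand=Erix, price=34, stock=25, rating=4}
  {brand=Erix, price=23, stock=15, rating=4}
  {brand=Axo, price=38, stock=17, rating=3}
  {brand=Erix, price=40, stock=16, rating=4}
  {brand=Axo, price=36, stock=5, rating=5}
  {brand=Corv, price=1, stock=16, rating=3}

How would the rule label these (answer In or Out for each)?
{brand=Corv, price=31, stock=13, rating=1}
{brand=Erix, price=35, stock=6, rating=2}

A rule that fits every label: brand is Corv AND price ≥ 9 — true of each 'In' example, false of each 'Out' one.
{brand=Corv, price=31, stock=13, rating=1}: brand is Corv, price = 31 — has this property, so In. {brand=Erix, price=35, stock=6, rating=2}: brand is Erix, price = 35 — fails the rule, so Out.

In, Out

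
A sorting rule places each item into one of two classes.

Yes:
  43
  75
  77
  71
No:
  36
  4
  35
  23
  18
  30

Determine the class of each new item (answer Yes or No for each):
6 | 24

No, No

All 'Yes' examples share one property — at least 43 — and every 'No' example lacks it.
6: 6 < 43 — doesn't match, so No.
24: 24 < 43 — doesn't match, so No.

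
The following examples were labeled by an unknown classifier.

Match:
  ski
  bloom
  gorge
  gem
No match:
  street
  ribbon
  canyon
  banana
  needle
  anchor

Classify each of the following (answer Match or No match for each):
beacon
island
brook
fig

No match, No match, Match, Match

The simplest hypothesis consistent with all the labels is: odd length.
beacon: length 6 — does not fit, so No match. island: length 6 — does not fit, so No match. brook: length 5 — fits, so Match. fig: length 3 — fits, so Match.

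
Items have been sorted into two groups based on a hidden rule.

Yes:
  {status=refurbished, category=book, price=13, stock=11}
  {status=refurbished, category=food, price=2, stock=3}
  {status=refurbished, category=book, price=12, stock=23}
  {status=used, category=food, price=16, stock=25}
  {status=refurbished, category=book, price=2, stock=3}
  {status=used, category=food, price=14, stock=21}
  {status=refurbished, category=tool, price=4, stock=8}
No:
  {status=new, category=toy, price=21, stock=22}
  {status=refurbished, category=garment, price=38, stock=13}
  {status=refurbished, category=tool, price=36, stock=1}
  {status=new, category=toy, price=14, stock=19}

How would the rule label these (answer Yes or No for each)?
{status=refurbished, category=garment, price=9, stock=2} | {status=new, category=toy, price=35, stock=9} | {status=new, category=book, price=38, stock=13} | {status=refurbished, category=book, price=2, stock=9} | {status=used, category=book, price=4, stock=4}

The rule appears to be: status is used OR price ≤ 13.
{status=refurbished, category=garment, price=9, stock=2}: status is refurbished, price = 9, qualifies → Yes. {status=new, category=toy, price=35, stock=9}: status is new, price = 35, doesn't qualify → No. {status=new, category=book, price=38, stock=13}: status is new, price = 38, doesn't qualify → No. {status=refurbished, category=book, price=2, stock=9}: status is refurbished, price = 2, qualifies → Yes. {status=used, category=book, price=4, stock=4}: status is used, price = 4, qualifies → Yes.

Yes, No, No, Yes, Yes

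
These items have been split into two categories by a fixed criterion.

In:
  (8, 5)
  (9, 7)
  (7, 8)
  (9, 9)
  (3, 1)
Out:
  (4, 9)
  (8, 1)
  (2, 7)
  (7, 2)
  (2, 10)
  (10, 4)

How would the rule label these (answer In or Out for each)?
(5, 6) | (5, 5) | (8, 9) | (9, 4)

In, In, In, Out

The distinguishing property — |first − second| ≤ 3 — holds for all the 'In' cases and none of the 'Out' cases.
(5, 6): |5−6| = 1 — has this property, so In. (5, 5): |5−5| = 0 — has this property, so In. (8, 9): |8−9| = 1 — has this property, so In. (9, 4): |9−4| = 5 — does not pass, so Out.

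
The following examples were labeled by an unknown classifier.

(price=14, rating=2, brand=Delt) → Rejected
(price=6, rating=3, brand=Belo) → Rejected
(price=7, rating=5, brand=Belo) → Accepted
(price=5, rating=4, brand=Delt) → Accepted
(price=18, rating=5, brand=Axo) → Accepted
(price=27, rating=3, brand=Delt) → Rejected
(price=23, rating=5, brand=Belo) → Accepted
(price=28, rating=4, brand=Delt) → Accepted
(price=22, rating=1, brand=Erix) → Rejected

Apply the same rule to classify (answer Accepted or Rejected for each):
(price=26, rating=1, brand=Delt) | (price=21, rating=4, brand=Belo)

Rejected, Accepted

The rule appears to be: rating ≥ 4.
(price=26, rating=1, brand=Delt) → rating = 1 → Rejected.
(price=21, rating=4, brand=Belo) → rating = 4 → Accepted.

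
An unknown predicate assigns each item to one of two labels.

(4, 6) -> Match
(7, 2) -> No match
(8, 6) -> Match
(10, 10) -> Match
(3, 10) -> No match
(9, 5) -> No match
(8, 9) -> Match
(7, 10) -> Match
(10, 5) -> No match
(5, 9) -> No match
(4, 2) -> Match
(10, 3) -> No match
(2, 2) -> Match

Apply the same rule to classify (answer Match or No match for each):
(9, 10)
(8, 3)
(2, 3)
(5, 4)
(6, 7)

Match, No match, Match, Match, Match

The pattern is that an item is 'Match' exactly when: |first − second| ≤ 3.
(9, 10): |9−10| = 1 — matches, so Match.
(8, 3): |8−3| = 5 — does not fit, so No match.
(2, 3): |2−3| = 1 — matches, so Match.
(5, 4): |5−4| = 1 — matches, so Match.
(6, 7): |6−7| = 1 — matches, so Match.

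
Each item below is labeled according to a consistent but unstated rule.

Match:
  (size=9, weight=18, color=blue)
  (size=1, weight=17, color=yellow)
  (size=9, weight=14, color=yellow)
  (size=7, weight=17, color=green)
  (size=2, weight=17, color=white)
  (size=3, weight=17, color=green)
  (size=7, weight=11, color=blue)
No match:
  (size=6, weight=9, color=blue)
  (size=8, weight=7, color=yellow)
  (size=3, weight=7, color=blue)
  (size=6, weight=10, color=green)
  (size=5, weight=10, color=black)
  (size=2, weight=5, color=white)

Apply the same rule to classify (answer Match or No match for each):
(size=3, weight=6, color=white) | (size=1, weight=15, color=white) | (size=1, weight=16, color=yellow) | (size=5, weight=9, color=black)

'Match' ⟺ weight ≥ 11.

No match, Match, Match, No match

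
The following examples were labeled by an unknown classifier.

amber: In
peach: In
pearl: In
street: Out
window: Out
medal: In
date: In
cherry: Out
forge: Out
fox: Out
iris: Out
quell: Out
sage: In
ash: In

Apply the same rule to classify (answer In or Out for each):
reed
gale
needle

One predicate separates the groups cleanly: contains 'a'.
reed: no 'a', fails this test → Out.
gale: has 'a', qualifies → In.
needle: no 'a', fails this test → Out.

Out, In, Out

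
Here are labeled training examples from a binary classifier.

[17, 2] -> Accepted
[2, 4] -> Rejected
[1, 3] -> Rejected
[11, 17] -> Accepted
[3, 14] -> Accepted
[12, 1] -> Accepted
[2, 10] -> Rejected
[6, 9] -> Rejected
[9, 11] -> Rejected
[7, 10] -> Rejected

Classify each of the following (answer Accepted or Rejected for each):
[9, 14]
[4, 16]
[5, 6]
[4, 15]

'Accepted' ⟺ max ≥ 12.
[9, 14] — max 14, hence Accepted.
[4, 16] — max 16, hence Accepted.
[5, 6] — max 6, hence Rejected.
[4, 15] — max 15, hence Accepted.

Accepted, Accepted, Rejected, Accepted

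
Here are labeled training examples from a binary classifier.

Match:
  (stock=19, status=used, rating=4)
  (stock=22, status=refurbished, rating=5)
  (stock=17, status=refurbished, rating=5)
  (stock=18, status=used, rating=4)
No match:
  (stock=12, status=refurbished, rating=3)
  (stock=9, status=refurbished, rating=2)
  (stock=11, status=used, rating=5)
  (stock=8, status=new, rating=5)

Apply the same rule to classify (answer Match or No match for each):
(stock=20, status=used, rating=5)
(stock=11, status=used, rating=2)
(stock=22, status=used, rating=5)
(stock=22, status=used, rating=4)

Match, No match, Match, Match

The pattern is that an item is 'Match' exactly when: stock ≥ 17.
(stock=20, status=used, rating=5) — stock = 20, hence Match. (stock=11, status=used, rating=2) — stock = 11, hence No match. (stock=22, status=used, rating=5) — stock = 22, hence Match. (stock=22, status=used, rating=4) — stock = 22, hence Match.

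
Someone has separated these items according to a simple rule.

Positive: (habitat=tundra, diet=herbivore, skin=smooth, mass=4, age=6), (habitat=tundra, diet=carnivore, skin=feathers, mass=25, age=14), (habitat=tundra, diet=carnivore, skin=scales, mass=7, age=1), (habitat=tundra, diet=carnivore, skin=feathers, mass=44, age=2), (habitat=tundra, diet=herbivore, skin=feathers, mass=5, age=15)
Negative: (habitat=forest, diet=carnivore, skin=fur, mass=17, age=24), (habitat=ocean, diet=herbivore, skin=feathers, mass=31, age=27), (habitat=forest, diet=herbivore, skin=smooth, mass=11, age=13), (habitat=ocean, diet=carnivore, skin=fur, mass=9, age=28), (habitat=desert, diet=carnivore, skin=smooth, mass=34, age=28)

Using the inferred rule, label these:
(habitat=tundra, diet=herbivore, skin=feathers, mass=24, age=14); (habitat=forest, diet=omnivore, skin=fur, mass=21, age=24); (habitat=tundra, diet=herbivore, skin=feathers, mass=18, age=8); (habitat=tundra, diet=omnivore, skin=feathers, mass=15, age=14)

Positive, Negative, Positive, Positive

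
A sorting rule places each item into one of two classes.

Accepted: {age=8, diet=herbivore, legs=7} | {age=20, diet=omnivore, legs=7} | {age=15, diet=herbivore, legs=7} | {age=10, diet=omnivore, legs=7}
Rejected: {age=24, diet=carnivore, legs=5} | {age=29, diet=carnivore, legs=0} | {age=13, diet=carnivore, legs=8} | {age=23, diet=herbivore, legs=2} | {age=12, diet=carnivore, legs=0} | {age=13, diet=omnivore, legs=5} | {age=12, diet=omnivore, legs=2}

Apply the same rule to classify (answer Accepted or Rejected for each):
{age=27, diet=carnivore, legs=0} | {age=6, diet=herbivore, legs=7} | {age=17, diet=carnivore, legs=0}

Rejected, Accepted, Rejected

The pattern is that an item is 'Accepted' exactly when: legs = 7.
{age=27, diet=carnivore, legs=0}: legs = 0 — does not pass, so Rejected.
{age=6, diet=herbivore, legs=7}: legs = 7 — fits, so Accepted.
{age=17, diet=carnivore, legs=0}: legs = 0 — does not pass, so Rejected.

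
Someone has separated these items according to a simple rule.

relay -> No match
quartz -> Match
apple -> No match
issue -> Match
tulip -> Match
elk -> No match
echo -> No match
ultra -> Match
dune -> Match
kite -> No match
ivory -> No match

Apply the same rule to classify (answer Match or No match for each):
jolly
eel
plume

Comparing the two groups points to one rule — contains 'u'.
No match: jolly, since no 'u'. No match: eel, since no 'u'. Match: plume, since has 'u'.

No match, No match, Match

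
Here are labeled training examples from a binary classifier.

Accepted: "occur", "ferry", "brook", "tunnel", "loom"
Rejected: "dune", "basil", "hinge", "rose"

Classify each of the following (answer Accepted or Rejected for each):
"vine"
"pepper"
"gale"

Rejected, Accepted, Rejected

The simplest hypothesis consistent with all the labels is: has a double letter.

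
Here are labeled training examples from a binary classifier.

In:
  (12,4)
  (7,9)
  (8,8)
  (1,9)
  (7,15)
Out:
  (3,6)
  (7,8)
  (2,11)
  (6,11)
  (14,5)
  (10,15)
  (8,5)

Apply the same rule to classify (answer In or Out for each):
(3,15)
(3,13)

The distinguishing property — sum is even — holds for all the 'In' cases and none of the 'Out' cases.
(3,15) — 3+15 = 18, hence In. (3,13) — 3+13 = 16, hence In.

In, In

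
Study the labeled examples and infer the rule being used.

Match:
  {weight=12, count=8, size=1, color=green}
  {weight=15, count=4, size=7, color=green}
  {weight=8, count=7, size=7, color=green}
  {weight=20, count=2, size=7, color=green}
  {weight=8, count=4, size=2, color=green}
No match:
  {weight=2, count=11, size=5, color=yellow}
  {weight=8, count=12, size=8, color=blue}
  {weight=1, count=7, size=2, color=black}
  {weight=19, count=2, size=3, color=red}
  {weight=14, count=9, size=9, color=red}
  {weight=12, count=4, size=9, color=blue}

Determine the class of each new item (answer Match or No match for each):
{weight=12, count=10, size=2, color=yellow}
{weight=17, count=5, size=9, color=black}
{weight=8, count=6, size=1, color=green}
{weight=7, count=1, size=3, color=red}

No match, No match, Match, No match

All 'Match' examples share one property — color is green — and every 'No match' example lacks it.
{weight=12, count=10, size=2, color=yellow} — color is yellow, hence No match.
{weight=17, count=5, size=9, color=black} — color is black, hence No match.
{weight=8, count=6, size=1, color=green} — color is green, hence Match.
{weight=7, count=1, size=3, color=red} — color is red, hence No match.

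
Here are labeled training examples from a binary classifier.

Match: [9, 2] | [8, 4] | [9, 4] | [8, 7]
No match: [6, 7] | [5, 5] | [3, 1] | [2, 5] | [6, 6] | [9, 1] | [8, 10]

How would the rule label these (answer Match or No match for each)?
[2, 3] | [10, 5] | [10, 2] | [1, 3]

Rule: first > second AND sum ≥ 11. This holds for each 'Match' example and fails for each 'No match' one.
[2, 3] — 2 < 3, 2+3 = 5, hence No match.
[10, 5] — 10 > 5, 10+5 = 15, hence Match.
[10, 2] — 10 > 2, 10+2 = 12, hence Match.
[1, 3] — 1 < 3, 1+3 = 4, hence No match.

No match, Match, Match, No match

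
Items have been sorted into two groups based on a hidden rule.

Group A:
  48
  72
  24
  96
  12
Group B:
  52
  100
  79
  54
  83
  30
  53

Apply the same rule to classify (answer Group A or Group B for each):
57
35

One predicate separates the groups cleanly: multiple of 12.
57 — 57 = 12·4 + 9, hence Group B. 35 — 35 = 12·2 + 11, hence Group B.

Group B, Group B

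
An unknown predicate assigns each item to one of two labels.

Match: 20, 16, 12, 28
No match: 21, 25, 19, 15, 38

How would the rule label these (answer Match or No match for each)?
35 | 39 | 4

No match, No match, Match

The classifier is using: multiple of 4.
35: 35 = 4·8 + 3 — doesn't match, so No match. 39: 39 = 4·9 + 3 — doesn't match, so No match. 4: 4 = 4·1 — has this property, so Match.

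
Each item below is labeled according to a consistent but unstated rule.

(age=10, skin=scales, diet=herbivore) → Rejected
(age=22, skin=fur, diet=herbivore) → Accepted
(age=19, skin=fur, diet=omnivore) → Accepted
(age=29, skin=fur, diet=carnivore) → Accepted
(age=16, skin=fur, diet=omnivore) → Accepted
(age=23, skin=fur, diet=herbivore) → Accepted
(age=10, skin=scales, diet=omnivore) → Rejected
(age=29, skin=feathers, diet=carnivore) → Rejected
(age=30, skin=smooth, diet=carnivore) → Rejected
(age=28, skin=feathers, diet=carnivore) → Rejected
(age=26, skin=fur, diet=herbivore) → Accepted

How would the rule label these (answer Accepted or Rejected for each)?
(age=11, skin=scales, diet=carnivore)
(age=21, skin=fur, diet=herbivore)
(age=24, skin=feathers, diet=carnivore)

Rejected, Accepted, Rejected

Comparing the two groups points to one rule — skin is fur.
(age=11, skin=scales, diet=carnivore) → skin is scales → Rejected.
(age=21, skin=fur, diet=herbivore) → skin is fur → Accepted.
(age=24, skin=feathers, diet=carnivore) → skin is feathers → Rejected.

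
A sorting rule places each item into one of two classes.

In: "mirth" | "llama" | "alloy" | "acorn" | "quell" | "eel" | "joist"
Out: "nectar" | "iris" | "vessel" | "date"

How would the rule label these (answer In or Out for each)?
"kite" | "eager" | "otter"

The simplest hypothesis consistent with all the labels is: odd length.
"kite" → length 4 → Out. "eager" → length 5 → In. "otter" → length 5 → In.

Out, In, In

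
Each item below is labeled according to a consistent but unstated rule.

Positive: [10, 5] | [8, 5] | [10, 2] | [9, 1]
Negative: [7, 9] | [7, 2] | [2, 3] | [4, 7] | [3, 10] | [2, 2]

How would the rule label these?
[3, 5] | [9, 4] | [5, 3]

Negative, Positive, Negative

Every 'Positive' example satisfies: first ≥ 8. None of the 'Negative' examples do.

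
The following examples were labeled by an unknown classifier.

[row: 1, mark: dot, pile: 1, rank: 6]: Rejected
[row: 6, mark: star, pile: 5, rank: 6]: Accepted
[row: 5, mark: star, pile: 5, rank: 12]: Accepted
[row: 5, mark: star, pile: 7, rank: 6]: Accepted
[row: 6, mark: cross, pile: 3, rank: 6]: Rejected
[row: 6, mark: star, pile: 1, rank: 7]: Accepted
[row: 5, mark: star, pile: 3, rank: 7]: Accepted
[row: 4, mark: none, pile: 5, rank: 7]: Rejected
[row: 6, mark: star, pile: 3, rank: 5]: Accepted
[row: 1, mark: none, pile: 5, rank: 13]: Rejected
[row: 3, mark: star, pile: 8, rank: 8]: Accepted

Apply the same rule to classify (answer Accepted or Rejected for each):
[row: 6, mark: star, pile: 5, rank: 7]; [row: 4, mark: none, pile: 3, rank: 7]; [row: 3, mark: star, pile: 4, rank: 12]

All 'Accepted' examples share one property — mark is star — and every 'Rejected' example lacks it.

Accepted, Rejected, Accepted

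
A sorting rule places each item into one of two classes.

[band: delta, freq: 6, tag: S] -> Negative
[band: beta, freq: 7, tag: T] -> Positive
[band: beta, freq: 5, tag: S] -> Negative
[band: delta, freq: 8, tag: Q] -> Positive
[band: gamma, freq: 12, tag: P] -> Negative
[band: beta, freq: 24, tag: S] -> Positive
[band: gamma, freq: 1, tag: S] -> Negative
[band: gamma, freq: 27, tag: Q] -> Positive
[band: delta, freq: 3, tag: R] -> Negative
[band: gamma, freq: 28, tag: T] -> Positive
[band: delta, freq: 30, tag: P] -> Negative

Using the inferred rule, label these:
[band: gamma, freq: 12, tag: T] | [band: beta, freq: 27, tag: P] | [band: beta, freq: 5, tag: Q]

Positive, Negative, Negative

The common property of the 'Positive' items is: tag is not P AND freq ≥ 7. No 'Negative' item has it.
[band: gamma, freq: 12, tag: T] → tag is T, freq = 12 → Positive. [band: beta, freq: 27, tag: P] → tag is P, freq = 27 → Negative. [band: beta, freq: 5, tag: Q] → tag is Q, freq = 5 → Negative.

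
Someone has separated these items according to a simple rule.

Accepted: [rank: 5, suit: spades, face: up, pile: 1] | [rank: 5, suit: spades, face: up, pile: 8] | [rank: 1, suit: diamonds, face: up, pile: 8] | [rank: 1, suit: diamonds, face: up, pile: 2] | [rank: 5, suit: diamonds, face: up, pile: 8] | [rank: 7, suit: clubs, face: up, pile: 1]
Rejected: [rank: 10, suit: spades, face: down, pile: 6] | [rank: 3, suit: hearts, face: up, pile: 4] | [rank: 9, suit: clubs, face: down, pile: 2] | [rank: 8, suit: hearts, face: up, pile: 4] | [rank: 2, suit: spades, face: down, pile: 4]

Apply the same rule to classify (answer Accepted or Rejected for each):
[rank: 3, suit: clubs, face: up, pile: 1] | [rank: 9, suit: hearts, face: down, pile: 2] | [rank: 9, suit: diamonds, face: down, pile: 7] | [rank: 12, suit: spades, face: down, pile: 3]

Accepted, Rejected, Rejected, Rejected

The simplest hypothesis consistent with all the labels is: face is up AND pile ≠ 4.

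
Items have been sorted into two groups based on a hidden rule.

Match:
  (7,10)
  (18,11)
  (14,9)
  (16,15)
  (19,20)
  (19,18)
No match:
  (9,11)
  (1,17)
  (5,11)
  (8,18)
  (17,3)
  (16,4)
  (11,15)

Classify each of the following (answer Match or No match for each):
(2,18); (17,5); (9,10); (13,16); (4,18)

No match, No match, Match, Match, No match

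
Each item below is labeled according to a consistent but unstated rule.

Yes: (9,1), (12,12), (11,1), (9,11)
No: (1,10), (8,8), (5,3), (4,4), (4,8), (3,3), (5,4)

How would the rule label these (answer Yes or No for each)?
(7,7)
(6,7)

Every 'Yes' example satisfies: first ≥ 9. None of the 'No' examples do.
No: (7,7), since first 7. No: (6,7), since first 6.

No, No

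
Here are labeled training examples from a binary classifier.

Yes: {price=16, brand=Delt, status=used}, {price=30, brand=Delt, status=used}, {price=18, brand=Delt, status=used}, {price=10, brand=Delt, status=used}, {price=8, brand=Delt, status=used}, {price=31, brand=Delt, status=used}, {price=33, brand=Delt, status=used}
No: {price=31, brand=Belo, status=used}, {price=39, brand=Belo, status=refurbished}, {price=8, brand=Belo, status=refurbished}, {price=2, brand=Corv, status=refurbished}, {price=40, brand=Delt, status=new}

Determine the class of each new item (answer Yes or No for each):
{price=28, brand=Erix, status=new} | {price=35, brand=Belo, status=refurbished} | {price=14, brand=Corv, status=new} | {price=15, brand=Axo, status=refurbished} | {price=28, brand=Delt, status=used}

No, No, No, No, Yes

One predicate separates the groups cleanly: status is used AND brand is Delt.
No: {price=28, brand=Erix, status=new}, since status is new, brand is Erix.
No: {price=35, brand=Belo, status=refurbished}, since status is refurbished, brand is Belo.
No: {price=14, brand=Corv, status=new}, since status is new, brand is Corv.
No: {price=15, brand=Axo, status=refurbished}, since status is refurbished, brand is Axo.
Yes: {price=28, brand=Delt, status=used}, since status is used, brand is Delt.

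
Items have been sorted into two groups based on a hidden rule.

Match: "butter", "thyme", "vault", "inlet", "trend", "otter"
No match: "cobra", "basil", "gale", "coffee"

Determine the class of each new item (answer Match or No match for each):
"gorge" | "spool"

No match, No match

Looking at the examples, the only property every 'Match' case has and every 'No match' case lacks is: contains 't'.
"gorge" → no 't' → No match. "spool" → no 't' → No match.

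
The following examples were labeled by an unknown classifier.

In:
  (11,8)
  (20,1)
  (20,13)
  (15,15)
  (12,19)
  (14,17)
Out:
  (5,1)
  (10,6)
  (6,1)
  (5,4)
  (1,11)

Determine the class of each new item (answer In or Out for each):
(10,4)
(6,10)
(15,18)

'In' ⟺ sum ≥ 19.
(10,4) → 10+4 = 14 → Out. (6,10) → 6+10 = 16 → Out. (15,18) → 15+18 = 33 → In.

Out, Out, In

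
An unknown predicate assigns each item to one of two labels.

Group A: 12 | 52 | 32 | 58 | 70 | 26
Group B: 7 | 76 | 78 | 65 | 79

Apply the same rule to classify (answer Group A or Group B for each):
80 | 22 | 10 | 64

All 'Group A' examples share one property — even AND at most 70 — and every 'Group B' example lacks it.

Group B, Group A, Group A, Group A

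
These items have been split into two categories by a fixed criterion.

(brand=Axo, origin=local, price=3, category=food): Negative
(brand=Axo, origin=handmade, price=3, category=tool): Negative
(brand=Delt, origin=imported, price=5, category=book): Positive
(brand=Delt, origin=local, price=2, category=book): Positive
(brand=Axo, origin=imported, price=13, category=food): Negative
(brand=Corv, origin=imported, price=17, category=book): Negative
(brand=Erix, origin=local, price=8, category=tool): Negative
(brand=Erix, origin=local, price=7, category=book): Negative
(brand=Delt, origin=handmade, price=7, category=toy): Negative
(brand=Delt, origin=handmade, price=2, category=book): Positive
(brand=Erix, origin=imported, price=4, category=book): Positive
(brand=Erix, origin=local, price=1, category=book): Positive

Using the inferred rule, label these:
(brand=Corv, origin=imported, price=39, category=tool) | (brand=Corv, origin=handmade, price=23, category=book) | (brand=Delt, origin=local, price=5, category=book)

The common property of the 'Positive' items is: category is book AND price ≤ 5. No 'Negative' item has it.
(brand=Corv, origin=imported, price=39, category=tool) — category is tool, price = 39, hence Negative.
(brand=Corv, origin=handmade, price=23, category=book) — category is book, price = 23, hence Negative.
(brand=Delt, origin=local, price=5, category=book) — category is book, price = 5, hence Positive.

Negative, Negative, Positive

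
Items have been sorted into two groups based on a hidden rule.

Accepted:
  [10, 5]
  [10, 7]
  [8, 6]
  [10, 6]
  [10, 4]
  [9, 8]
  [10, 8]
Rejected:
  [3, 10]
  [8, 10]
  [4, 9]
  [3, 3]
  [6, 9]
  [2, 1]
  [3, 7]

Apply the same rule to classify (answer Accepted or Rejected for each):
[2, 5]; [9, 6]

Rejected, Accepted

'Accepted' ⟺ first > second AND sum ≥ 6.
[2, 5]: 2 < 5, 2+5 = 7 — fails this test, so Rejected. [9, 6]: 9 > 6, 9+6 = 15 — has this property, so Accepted.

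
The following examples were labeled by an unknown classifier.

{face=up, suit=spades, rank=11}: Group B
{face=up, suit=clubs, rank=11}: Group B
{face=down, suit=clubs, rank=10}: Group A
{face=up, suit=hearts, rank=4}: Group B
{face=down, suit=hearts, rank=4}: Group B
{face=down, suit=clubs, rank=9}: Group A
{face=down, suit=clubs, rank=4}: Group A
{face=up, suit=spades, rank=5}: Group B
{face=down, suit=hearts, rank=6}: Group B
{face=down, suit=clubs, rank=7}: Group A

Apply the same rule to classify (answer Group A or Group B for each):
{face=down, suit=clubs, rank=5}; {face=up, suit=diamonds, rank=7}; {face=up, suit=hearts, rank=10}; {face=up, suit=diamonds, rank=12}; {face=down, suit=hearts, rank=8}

Group A, Group B, Group B, Group B, Group B

Every 'Group A' example satisfies: face is down AND suit is clubs. None of the 'Group B' examples do.
{face=down, suit=clubs, rank=5} → face is down, suit is clubs → Group A. {face=up, suit=diamonds, rank=7} → face is up, suit is diamonds → Group B. {face=up, suit=hearts, rank=10} → face is up, suit is hearts → Group B. {face=up, suit=diamonds, rank=12} → face is up, suit is diamonds → Group B. {face=down, suit=hearts, rank=8} → face is down, suit is hearts → Group B.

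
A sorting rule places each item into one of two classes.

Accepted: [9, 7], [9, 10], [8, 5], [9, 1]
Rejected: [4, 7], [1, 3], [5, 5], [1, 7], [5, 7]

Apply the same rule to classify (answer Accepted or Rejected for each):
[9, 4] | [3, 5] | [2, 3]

A rule that fits every label: first ≥ 7 — true of each 'Accepted' example, false of each 'Rejected' one.

Accepted, Rejected, Rejected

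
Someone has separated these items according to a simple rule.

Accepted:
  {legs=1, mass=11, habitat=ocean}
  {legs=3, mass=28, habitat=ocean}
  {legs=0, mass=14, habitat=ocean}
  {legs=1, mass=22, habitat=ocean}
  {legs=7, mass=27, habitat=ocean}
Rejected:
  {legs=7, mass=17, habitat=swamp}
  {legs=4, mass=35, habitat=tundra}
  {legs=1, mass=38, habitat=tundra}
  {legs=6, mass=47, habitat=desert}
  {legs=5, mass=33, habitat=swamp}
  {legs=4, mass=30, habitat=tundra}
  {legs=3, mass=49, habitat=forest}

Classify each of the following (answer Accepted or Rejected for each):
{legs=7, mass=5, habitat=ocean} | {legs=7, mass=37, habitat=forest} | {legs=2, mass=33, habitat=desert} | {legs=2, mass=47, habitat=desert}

The rule appears to be: habitat is ocean.
{legs=7, mass=5, habitat=ocean}: habitat is ocean — has this property, so Accepted. {legs=7, mass=37, habitat=forest}: habitat is forest — fails this test, so Rejected. {legs=2, mass=33, habitat=desert}: habitat is desert — fails this test, so Rejected. {legs=2, mass=47, habitat=desert}: habitat is desert — fails this test, so Rejected.

Accepted, Rejected, Rejected, Rejected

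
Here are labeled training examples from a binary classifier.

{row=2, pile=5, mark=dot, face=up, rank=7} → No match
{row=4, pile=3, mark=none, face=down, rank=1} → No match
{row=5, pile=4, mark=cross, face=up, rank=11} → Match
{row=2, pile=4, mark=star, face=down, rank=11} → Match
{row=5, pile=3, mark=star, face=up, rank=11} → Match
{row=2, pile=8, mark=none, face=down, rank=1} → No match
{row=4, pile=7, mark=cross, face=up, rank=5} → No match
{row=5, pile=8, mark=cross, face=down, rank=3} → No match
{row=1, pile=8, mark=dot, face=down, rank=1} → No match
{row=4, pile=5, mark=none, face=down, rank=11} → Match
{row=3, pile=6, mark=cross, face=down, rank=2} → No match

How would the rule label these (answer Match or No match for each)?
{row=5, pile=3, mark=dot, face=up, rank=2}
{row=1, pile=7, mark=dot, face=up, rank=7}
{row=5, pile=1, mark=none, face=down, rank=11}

No match, No match, Match

The pattern is that an item is 'Match' exactly when: rank = 11.
{row=5, pile=3, mark=dot, face=up, rank=2}: rank = 2 — does not pass, so No match.
{row=1, pile=7, mark=dot, face=up, rank=7}: rank = 7 — does not pass, so No match.
{row=5, pile=1, mark=none, face=down, rank=11}: rank = 11 — satisfies this, so Match.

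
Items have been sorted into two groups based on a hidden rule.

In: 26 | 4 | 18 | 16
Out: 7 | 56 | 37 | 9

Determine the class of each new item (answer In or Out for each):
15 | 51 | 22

The rule appears to be: even AND at most 26.

Out, Out, In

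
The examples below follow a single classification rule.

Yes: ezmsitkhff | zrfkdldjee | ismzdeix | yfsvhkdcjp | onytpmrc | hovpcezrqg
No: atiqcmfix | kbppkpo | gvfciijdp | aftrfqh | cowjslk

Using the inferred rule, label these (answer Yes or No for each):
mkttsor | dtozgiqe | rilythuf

Rule: even length. This holds for each 'Yes' example and fails for each 'No' one.

No, Yes, Yes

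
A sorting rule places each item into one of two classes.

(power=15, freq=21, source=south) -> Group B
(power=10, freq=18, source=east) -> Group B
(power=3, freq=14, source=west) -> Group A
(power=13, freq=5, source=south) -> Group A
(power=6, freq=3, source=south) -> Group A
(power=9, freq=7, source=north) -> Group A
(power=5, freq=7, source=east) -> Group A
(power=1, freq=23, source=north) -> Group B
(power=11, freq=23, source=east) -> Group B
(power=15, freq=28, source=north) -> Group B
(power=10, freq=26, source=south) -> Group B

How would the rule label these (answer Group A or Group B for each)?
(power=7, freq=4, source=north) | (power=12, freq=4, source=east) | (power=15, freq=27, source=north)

The pattern is that an item is 'Group A' exactly when: freq ≤ 14.

Group A, Group A, Group B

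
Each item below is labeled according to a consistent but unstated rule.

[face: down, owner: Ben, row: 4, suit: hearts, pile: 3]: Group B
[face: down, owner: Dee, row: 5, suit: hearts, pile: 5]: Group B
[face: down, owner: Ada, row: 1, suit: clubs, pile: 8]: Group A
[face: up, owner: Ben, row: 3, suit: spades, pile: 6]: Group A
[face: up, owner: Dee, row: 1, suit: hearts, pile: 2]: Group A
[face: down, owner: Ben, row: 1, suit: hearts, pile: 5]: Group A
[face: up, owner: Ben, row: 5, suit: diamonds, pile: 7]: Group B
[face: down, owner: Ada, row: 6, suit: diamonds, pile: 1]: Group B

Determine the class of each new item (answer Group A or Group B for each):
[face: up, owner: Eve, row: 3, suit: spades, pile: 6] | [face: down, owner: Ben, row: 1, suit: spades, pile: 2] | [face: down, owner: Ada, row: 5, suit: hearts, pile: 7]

The common property of the 'Group A' items is: row ≤ 3. No 'Group B' item has it.
[face: up, owner: Eve, row: 3, suit: spades, pile: 6]: row = 3, meets the rule → Group A. [face: down, owner: Ben, row: 1, suit: spades, pile: 2]: row = 1, meets the rule → Group A. [face: down, owner: Ada, row: 5, suit: hearts, pile: 7]: row = 5, lacks this property → Group B.

Group A, Group A, Group B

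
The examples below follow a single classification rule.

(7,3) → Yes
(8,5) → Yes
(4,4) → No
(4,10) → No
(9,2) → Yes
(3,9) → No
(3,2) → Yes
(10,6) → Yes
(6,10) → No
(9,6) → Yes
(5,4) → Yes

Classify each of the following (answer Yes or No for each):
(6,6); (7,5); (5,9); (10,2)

All 'Yes' examples share one property — first > second — and every 'No' example lacks it.

No, Yes, No, Yes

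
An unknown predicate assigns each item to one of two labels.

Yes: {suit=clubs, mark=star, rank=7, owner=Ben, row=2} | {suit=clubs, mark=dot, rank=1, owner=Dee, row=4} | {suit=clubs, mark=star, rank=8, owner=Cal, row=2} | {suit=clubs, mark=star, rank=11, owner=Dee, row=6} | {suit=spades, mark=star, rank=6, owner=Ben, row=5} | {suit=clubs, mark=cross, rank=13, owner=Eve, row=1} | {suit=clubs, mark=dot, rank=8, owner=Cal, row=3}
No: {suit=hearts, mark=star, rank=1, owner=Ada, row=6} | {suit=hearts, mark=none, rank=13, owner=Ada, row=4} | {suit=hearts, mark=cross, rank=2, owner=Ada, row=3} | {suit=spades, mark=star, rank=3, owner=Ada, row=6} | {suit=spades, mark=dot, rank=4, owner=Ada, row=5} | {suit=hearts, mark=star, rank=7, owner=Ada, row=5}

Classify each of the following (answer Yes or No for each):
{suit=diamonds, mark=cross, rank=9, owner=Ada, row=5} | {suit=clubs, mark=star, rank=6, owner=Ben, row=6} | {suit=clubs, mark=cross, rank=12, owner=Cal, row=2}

The rule appears to be: owner is not Ada.
{suit=diamonds, mark=cross, rank=9, owner=Ada, row=5}: owner is Ada — fails the rule, so No.
{suit=clubs, mark=star, rank=6, owner=Ben, row=6}: owner is Ben — meets the rule, so Yes.
{suit=clubs, mark=cross, rank=12, owner=Cal, row=2}: owner is Cal — meets the rule, so Yes.

No, Yes, Yes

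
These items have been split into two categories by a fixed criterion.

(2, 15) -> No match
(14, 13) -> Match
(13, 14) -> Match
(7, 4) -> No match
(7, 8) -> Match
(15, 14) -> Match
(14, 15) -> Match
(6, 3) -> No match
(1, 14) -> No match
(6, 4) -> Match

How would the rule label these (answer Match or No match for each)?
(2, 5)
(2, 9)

No match, No match

The distinguishing property — |first − second| ≤ 2 — holds for all the 'Match' cases and none of the 'No match' cases.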